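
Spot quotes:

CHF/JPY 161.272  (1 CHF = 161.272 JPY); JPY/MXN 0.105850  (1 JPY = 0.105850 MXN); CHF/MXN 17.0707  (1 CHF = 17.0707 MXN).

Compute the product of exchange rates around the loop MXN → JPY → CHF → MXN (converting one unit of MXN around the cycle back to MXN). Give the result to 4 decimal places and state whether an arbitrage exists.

1.0000 (no arbitrage)

Around MXN → JPY → CHF → MXN: 1 ÷ 0.105850 ÷ 161.272 × 17.0707 = 1.000003
Product ≈ 1 (deviation 0.000%, within rounding noise).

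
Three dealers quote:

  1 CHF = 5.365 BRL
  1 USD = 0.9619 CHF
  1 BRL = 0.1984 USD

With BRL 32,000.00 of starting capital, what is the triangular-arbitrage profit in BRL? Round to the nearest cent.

Profitable loop is BRL → USD → CHF → BRL:
BRL 32,000.00 × 0.1984 = USD 6,348.80
USD 6,348.80 × 0.9619 = CHF 6,106.91
CHF 6,106.91 × 5.365 = BRL 32,763.58
Profit = BRL 32,763.58 − BRL 32,000.00

Profit: BRL 763.58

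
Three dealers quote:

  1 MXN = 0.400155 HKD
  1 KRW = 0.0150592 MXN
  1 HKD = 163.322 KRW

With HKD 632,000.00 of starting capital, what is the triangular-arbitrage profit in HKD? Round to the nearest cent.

Profitable loop is HKD → MXN → KRW → HKD:
HKD 632,000.00 ÷ 0.400155 = MXN 1,579,387.99
MXN 1,579,387.99 ÷ 0.0150592 = KRW 104,878,612
KRW 104,878,612 ÷ 163.322 = HKD 642,158.51
Profit = HKD 642,158.51 − HKD 632,000.00

Profit: HKD 10,158.51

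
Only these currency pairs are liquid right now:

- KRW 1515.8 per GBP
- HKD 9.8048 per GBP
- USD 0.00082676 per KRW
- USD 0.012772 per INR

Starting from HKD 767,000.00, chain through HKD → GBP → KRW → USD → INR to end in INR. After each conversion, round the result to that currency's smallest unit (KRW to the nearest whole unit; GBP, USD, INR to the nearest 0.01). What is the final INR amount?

HKD 767,000.00 ÷ 9.8048 = GBP 78,226.99
GBP 78,226.99 × 1515.8 = KRW 118,576,471
KRW 118,576,471 × 0.00082676 = USD 98,034.28
USD 98,034.28 ÷ 0.012772 = INR 7,675,718.76

INR 7,675,718.76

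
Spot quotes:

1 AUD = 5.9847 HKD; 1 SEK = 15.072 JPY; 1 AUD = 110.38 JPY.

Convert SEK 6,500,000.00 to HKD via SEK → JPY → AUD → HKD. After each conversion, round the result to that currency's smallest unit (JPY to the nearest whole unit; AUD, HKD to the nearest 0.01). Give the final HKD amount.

SEK 6,500,000.00 × 15.072 = JPY 97,968,000
JPY 97,968,000 ÷ 110.38 = AUD 887,552.09
AUD 887,552.09 × 5.9847 = HKD 5,311,732.99

HKD 5,311,732.99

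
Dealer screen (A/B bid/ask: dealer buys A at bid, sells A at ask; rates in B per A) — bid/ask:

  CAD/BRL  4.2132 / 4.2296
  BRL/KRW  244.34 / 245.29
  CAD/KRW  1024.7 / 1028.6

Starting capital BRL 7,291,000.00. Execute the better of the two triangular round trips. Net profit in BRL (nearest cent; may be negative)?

Best loop BRL → KRW → CAD → BRL:
BRL 7,291,000.00 × 244.34 (sell BRL at bid) = KRW 1,781,482,940
KRW 1,781,482,940 ÷ 1028.6 (buy CAD at ask) = CAD 1,731,949.19
CAD 1,731,949.19 × 4.2132 (sell CAD at bid) = BRL 7,297,048.34

Net profit: BRL 6,048.34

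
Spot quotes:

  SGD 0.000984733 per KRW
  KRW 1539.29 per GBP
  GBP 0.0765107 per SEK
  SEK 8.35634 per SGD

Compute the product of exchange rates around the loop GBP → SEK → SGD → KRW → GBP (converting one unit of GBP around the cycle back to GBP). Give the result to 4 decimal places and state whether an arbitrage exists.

1.0319 (arbitrage exists)

Around GBP → SEK → SGD → KRW → GBP: 1 ÷ 0.0765107 ÷ 8.35634 ÷ 0.000984733 ÷ 1539.29 = 1.031865
Product > 1; profitable direction is GBP → SEK → SGD → KRW → GBP.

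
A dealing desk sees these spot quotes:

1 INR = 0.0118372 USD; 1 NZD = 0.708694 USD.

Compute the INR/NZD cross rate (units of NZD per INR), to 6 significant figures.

1 INR × 0.0118372 = 0.0118372 USD
0.0118372 USD ÷ 0.708694 = 0.0167028 NZD

INR/NZD = 0.0167028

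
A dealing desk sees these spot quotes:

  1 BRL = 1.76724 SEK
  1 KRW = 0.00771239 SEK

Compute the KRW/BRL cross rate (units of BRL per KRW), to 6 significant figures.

1 KRW × 0.00771239 = 0.00771239 SEK
0.00771239 SEK ÷ 1.76724 = 0.00436409 BRL

KRW/BRL = 0.00436409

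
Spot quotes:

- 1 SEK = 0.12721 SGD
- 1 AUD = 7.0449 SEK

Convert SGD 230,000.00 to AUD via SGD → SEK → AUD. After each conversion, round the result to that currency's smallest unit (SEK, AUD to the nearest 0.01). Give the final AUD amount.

SGD 230,000.00 ÷ 0.12721 = SEK 1,808,033.96
SEK 1,808,033.96 ÷ 7.0449 = AUD 256,644.38

AUD 256,644.38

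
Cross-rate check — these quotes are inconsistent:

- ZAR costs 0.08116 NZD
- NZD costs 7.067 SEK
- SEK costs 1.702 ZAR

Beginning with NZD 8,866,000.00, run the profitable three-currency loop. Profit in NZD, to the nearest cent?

Profit: NZD 216,199.59

Profitable loop is NZD → ZAR → SEK → NZD:
NZD 8,866,000.00 ÷ 0.08116 = ZAR 109,241,005.42
ZAR 109,241,005.42 ÷ 1.702 = SEK 64,183,904.48
SEK 64,183,904.48 ÷ 7.067 = NZD 9,082,199.59
Profit = NZD 9,082,199.59 − NZD 8,866,000.00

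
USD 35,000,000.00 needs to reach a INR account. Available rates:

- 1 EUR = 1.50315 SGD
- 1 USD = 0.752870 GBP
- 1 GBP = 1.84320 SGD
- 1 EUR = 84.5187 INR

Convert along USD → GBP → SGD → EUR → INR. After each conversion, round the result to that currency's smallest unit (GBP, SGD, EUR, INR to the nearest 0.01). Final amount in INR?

USD 35,000,000.00 × 0.752870 = GBP 26,350,450.00
GBP 26,350,450.00 × 1.84320 = SGD 48,569,149.44
SGD 48,569,149.44 ÷ 1.50315 = EUR 32,311,578.64
EUR 32,311,578.64 × 84.5187 = INR 2,730,932,621.60

INR 2,730,932,621.60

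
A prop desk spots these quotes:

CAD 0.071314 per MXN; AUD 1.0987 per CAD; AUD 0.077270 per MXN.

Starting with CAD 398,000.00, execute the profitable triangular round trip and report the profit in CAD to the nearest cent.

Profitable loop is CAD → AUD → MXN → CAD:
CAD 398,000.00 × 1.0987 = AUD 437,282.60
AUD 437,282.60 ÷ 0.077270 = MXN 5,659,151.03
MXN 5,659,151.03 × 0.071314 = CAD 403,576.70
Profit = CAD 403,576.70 − CAD 398,000.00

Profit: CAD 5,576.70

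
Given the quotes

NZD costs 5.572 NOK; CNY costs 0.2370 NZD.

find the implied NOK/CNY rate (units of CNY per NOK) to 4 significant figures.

1 NOK ÷ 5.572 = 0.179469 NZD
0.179469 NZD ÷ 0.2370 = 0.757252 CNY

NOK/CNY = 0.7573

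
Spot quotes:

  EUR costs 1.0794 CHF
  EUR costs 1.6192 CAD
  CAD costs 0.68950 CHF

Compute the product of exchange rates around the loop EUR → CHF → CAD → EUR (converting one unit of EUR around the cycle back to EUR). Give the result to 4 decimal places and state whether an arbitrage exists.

Around EUR → CHF → CAD → EUR: 1 × 1.0794 ÷ 0.68950 ÷ 1.6192 = 0.966825
Product < 1; profitable direction is EUR → CAD → CHF → EUR.

0.9668 (arbitrage exists)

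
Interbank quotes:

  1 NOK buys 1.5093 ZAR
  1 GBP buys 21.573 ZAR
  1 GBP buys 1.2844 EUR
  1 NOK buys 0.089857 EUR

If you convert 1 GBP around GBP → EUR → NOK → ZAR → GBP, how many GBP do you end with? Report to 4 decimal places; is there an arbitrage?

1.0000 (no arbitrage)

Around GBP → EUR → NOK → ZAR → GBP: 1 × 1.2844 ÷ 0.089857 × 1.5093 ÷ 21.573 = 1.000031
Product ≈ 1 (deviation 0.003%, within rounding noise).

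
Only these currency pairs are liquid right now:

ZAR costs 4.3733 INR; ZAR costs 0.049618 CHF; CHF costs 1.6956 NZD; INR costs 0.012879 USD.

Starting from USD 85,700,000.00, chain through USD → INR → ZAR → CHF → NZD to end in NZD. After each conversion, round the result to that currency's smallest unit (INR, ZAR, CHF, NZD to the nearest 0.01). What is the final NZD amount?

NZD 128,012,409.25

USD 85,700,000.00 ÷ 0.012879 = INR 6,654,243,341.87
INR 6,654,243,341.87 ÷ 4.3733 = ZAR 1,521,561,141.90
ZAR 1,521,561,141.90 × 0.049618 = CHF 75,496,820.74
CHF 75,496,820.74 × 1.6956 = NZD 128,012,409.25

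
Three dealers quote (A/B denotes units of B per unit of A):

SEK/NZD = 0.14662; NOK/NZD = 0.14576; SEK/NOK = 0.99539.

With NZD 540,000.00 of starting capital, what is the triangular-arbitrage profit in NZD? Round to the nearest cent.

Profit: NZD 5,701.74

Profitable loop is NZD → NOK → SEK → NZD:
NZD 540,000.00 ÷ 0.14576 = NOK 3,704,720.09
NOK 3,704,720.09 ÷ 0.99539 = SEK 3,721,877.95
SEK 3,721,877.95 × 0.14662 = NZD 545,701.74
Profit = NZD 545,701.74 − NZD 540,000.00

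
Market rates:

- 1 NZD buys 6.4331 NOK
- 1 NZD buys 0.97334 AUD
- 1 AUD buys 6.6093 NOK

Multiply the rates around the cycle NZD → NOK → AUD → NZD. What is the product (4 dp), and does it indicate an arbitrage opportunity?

1.0000 (no arbitrage)

Around NZD → NOK → AUD → NZD: 1 × 6.4331 ÷ 6.6093 ÷ 0.97334 = 1.000001
Product ≈ 1 (deviation 0.000%, within rounding noise).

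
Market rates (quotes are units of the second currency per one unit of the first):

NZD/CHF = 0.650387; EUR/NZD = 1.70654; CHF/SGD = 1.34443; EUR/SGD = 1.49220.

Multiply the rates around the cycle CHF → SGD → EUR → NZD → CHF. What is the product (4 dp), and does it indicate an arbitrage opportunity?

1.0000 (no arbitrage)

Around CHF → SGD → EUR → NZD → CHF: 1 × 1.34443 ÷ 1.49220 × 1.70654 × 0.650387 = 0.999999
Product ≈ 1 (deviation 0.000%, within rounding noise).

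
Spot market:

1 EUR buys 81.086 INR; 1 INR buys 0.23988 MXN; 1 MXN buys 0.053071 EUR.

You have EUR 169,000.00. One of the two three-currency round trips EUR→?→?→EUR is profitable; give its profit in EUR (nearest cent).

Profit: EUR 5,455.19

Profitable loop is EUR → INR → MXN → EUR:
EUR 169,000.00 × 81.086 = INR 13,703,534.00
INR 13,703,534.00 × 0.23988 = MXN 3,287,203.74
MXN 3,287,203.74 × 0.053071 = EUR 174,455.19
Profit = EUR 174,455.19 − EUR 169,000.00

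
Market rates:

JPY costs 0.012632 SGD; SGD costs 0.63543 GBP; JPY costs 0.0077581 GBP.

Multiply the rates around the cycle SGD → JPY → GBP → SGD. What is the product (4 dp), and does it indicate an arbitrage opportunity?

0.9665 (arbitrage exists)

Around SGD → JPY → GBP → SGD: 1 ÷ 0.012632 × 0.0077581 ÷ 0.63543 = 0.966530
Product < 1; profitable direction is SGD → GBP → JPY → SGD.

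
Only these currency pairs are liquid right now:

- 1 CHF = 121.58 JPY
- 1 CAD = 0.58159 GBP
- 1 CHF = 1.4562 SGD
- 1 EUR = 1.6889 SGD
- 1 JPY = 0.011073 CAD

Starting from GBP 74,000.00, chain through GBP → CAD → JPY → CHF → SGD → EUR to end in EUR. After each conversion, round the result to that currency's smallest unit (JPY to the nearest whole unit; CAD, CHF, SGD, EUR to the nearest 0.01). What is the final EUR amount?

GBP 74,000.00 ÷ 0.58159 = CAD 127,237.40
CAD 127,237.40 ÷ 0.011073 = JPY 11,490,779
JPY 11,490,779 ÷ 121.58 = CHF 94,512.08
CHF 94,512.08 × 1.4562 = SGD 137,628.49
SGD 137,628.49 ÷ 1.6889 = EUR 81,490.02

EUR 81,490.02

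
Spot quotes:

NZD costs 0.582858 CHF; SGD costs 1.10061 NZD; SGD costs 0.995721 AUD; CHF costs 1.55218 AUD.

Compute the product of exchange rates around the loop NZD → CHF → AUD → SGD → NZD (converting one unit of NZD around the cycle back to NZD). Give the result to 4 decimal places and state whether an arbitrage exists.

Around NZD → CHF → AUD → SGD → NZD: 1 × 0.582858 × 1.55218 ÷ 0.995721 × 1.10061 = 1.000001
Product ≈ 1 (deviation 0.000%, within rounding noise).

1.0000 (no arbitrage)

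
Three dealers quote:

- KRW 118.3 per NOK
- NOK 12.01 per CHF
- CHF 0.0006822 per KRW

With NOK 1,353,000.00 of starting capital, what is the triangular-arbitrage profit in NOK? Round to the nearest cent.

Profitable loop is NOK → CHF → KRW → NOK:
NOK 1,353,000.00 ÷ 12.01 = CHF 112,656.12
CHF 112,656.12 ÷ 0.0006822 = KRW 165,136,499
KRW 165,136,499 ÷ 118.3 = NOK 1,395,912.93
Profit = NOK 1,395,912.93 − NOK 1,353,000.00

Profit: NOK 42,912.93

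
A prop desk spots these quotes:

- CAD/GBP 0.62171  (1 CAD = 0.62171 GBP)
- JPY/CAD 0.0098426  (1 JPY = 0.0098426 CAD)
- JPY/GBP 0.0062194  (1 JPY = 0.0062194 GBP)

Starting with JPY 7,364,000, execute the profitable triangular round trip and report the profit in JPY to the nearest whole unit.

Profitable loop is JPY → GBP → CAD → JPY:
JPY 7,364,000 × 0.0062194 = GBP 45,799.66
GBP 45,799.66 ÷ 0.62171 = CAD 73,667.24
CAD 73,667.24 ÷ 0.0098426 = JPY 7,484,531
Profit = JPY 7,484,531 − JPY 7,364,000

Profit: JPY 120,531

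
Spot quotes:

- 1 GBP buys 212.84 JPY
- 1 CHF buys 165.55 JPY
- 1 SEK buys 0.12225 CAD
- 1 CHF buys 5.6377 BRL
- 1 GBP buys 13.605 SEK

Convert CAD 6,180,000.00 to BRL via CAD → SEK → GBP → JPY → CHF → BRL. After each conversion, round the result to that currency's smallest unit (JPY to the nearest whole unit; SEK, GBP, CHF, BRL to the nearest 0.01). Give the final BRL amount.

CAD 6,180,000.00 ÷ 0.12225 = SEK 50,552,147.24
SEK 50,552,147.24 ÷ 13.605 = GBP 3,715,703.58
GBP 3,715,703.58 × 212.84 = JPY 790,850,350
JPY 790,850,350 ÷ 165.55 = CHF 4,777,108.73
CHF 4,777,108.73 × 5.6377 = BRL 26,931,905.89

BRL 26,931,905.89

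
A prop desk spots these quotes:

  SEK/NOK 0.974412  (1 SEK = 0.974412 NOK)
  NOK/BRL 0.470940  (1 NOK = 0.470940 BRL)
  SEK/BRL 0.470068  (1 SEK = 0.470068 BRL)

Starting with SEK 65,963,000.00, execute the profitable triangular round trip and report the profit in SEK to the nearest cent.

Profitable loop is SEK → BRL → NOK → SEK:
SEK 65,963,000.00 × 0.470068 = BRL 31,007,095.48
BRL 31,007,095.48 ÷ 0.470940 = NOK 65,840,861.86
NOK 65,840,861.86 ÷ 0.974412 = SEK 67,569,838.90
Profit = SEK 67,569,838.90 − SEK 65,963,000.00

Profit: SEK 1,606,838.90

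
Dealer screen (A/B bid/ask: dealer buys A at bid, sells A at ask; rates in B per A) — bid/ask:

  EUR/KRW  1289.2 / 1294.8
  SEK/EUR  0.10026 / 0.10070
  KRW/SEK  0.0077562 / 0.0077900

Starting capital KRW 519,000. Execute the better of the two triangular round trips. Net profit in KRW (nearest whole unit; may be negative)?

Best loop KRW → SEK → EUR → KRW:
KRW 519,000 × 0.0077562 (sell KRW at bid) = SEK 4,025.47
SEK 4,025.47 × 0.10026 (sell SEK at bid) = EUR 403.59
EUR 403.59 × 1289.2 (sell EUR at bid) = KRW 520,313

Net profit: KRW 1,313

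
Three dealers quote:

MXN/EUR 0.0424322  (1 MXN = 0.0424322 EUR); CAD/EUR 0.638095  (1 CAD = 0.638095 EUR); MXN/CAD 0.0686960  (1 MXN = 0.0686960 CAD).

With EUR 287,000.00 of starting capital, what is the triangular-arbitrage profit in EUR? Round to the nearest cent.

Profit: EUR 9,485.28

Profitable loop is EUR → MXN → CAD → EUR:
EUR 287,000.00 ÷ 0.0424322 = MXN 6,763,731.32
MXN 6,763,731.32 × 0.0686960 = CAD 464,641.29
CAD 464,641.29 × 0.638095 = EUR 296,485.28
Profit = EUR 296,485.28 − EUR 287,000.00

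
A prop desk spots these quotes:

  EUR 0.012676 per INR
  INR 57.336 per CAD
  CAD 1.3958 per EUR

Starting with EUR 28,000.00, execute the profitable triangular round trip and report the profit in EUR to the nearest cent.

Profitable loop is EUR → CAD → INR → EUR:
EUR 28,000.00 × 1.3958 = CAD 39,082.40
CAD 39,082.40 × 57.336 = INR 2,240,828.49
INR 2,240,828.49 × 0.012676 = EUR 28,404.74
Profit = EUR 28,404.74 − EUR 28,000.00

Profit: EUR 404.74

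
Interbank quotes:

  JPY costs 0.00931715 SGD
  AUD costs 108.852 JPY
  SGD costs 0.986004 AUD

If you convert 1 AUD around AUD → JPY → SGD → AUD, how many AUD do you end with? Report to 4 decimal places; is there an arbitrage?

Around AUD → JPY → SGD → AUD: 1 × 108.852 × 0.00931715 × 0.986004 = 0.999996
Product ≈ 1 (deviation 0.000%, within rounding noise).

1.0000 (no arbitrage)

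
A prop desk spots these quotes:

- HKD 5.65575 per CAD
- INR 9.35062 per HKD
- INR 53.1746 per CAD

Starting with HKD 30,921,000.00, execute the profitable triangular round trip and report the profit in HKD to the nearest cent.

Profit: HKD 169,460.18

Profitable loop is HKD → CAD → INR → HKD:
HKD 30,921,000.00 ÷ 5.65575 = CAD 5,467,179.42
CAD 5,467,179.42 × 53.1746 = INR 290,715,078.74
INR 290,715,078.74 ÷ 9.35062 = HKD 31,090,460.18
Profit = HKD 31,090,460.18 − HKD 30,921,000.00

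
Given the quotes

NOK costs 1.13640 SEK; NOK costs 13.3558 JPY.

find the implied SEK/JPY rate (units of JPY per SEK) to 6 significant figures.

SEK/JPY = 11.7527

1 SEK ÷ 1.13640 = 0.879972 NOK
0.879972 NOK × 13.3558 = 11.7527 JPY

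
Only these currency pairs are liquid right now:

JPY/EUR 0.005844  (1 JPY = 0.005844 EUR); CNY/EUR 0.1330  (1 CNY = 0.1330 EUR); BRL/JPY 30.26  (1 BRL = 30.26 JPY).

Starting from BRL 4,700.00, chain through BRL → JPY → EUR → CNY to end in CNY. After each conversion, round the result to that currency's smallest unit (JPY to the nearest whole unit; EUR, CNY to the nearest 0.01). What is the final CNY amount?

BRL 4,700.00 × 30.26 = JPY 142,222
JPY 142,222 × 0.005844 = EUR 831.15
EUR 831.15 ÷ 0.1330 = CNY 6,249.25

CNY 6,249.25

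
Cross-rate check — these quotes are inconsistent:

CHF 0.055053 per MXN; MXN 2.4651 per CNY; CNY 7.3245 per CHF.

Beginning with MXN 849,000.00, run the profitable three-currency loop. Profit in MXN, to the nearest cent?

Profitable loop is MXN → CNY → CHF → MXN:
MXN 849,000.00 ÷ 2.4651 = CNY 344,407.93
CNY 344,407.93 ÷ 7.3245 = CHF 47,021.36
CHF 47,021.36 ÷ 0.055053 = MXN 854,110.72
Profit = MXN 854,110.72 − MXN 849,000.00

Profit: MXN 5,110.72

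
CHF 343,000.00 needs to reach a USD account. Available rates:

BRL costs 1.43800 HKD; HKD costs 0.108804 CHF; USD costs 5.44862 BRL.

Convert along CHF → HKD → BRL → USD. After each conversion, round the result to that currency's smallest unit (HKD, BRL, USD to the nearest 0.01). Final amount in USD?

USD 402,349.86

CHF 343,000.00 ÷ 0.108804 = HKD 3,152,457.63
HKD 3,152,457.63 ÷ 1.43800 = BRL 2,192,251.48
BRL 2,192,251.48 ÷ 5.44862 = USD 402,349.86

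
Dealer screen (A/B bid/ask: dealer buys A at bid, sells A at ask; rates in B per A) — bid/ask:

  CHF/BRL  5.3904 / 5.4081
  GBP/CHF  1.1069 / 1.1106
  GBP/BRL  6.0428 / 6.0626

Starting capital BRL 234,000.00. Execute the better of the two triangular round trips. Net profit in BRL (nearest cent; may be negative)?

Best loop BRL → CHF → GBP → BRL:
BRL 234,000.00 ÷ 5.4081 (buy CHF at ask) = CHF 43,268.43
CHF 43,268.43 ÷ 1.1106 (buy GBP at ask) = GBP 38,959.51
GBP 38,959.51 × 6.0428 (sell GBP at bid) = BRL 235,424.52

Net profit: BRL 1,424.52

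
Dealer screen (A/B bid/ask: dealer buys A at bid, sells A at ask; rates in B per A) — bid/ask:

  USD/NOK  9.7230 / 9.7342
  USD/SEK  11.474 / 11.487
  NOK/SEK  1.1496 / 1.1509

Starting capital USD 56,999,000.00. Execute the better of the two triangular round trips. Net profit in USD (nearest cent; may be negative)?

Net profit: USD 1,378,329.87

Best loop USD → SEK → NOK → USD:
USD 56,999,000.00 × 11.474 (sell USD at bid) = SEK 654,006,526.00
SEK 654,006,526.00 ÷ 1.1509 (buy NOK at ask) = NOK 568,256,604.40
NOK 568,256,604.40 ÷ 9.7342 (buy USD at ask) = USD 58,377,329.87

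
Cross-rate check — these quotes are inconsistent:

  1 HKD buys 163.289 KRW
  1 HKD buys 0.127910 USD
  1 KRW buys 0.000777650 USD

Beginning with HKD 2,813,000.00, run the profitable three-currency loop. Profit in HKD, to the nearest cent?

Profit: HKD 20,564.65

Profitable loop is HKD → USD → KRW → HKD:
HKD 2,813,000.00 × 0.127910 = USD 359,810.83
USD 359,810.83 ÷ 0.000777650 = KRW 462,689,938
KRW 462,689,938 ÷ 163.289 = HKD 2,833,564.65
Profit = HKD 2,833,564.65 − HKD 2,813,000.00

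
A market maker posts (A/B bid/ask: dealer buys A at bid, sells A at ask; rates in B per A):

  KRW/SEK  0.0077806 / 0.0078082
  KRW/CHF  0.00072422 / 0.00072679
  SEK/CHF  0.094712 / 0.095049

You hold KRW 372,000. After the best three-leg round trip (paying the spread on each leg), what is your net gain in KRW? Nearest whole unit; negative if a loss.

Best loop KRW → SEK → CHF → KRW:
KRW 372,000 × 0.0077806 (sell KRW at bid) = SEK 2,894.38
SEK 2,894.38 × 0.094712 (sell SEK at bid) = CHF 274.13
CHF 274.13 ÷ 0.00072679 (buy KRW at ask) = KRW 377,183

Net profit: KRW 5,183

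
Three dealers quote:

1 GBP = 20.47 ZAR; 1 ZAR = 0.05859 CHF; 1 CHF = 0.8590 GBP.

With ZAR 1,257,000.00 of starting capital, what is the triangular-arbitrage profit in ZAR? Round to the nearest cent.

Profit: ZAR 38,000.04

Profitable loop is ZAR → CHF → GBP → ZAR:
ZAR 1,257,000.00 × 0.05859 = CHF 73,647.63
CHF 73,647.63 × 0.8590 = GBP 63,263.31
GBP 63,263.31 × 20.47 = ZAR 1,295,000.04
Profit = ZAR 1,295,000.04 − ZAR 1,257,000.00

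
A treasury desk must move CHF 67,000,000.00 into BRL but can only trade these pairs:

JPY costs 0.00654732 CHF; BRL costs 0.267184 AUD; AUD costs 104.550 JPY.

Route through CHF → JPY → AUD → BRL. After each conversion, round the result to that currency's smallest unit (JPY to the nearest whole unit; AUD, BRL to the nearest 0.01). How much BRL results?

BRL 366,333,597.30

CHF 67,000,000.00 ÷ 0.00654732 = JPY 10,233,194,651
JPY 10,233,194,651 ÷ 104.550 = AUD 97,878,475.86
AUD 97,878,475.86 ÷ 0.267184 = BRL 366,333,597.30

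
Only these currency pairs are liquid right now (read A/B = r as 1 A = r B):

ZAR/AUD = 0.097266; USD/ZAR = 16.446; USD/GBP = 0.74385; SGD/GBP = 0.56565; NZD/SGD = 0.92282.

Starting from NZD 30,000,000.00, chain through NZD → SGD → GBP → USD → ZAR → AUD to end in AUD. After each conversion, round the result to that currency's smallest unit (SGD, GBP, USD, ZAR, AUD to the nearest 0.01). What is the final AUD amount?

AUD 33,676,117.74

NZD 30,000,000.00 × 0.92282 = SGD 27,684,600.00
SGD 27,684,600.00 × 0.56565 = GBP 15,659,793.99
GBP 15,659,793.99 ÷ 0.74385 = USD 21,052,354.63
USD 21,052,354.63 × 16.446 = ZAR 346,227,024.24
ZAR 346,227,024.24 × 0.097266 = AUD 33,676,117.74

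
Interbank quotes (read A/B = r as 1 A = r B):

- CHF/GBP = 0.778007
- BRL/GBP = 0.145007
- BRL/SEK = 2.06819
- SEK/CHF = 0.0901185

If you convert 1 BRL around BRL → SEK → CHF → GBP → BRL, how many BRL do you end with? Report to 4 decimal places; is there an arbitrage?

1.0000 (no arbitrage)

Around BRL → SEK → CHF → GBP → BRL: 1 × 2.06819 × 0.0901185 × 0.778007 ÷ 0.145007 = 0.999998
Product ≈ 1 (deviation 0.000%, within rounding noise).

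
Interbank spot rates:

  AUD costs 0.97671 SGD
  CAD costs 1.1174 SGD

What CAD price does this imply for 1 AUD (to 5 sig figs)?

AUD/CAD = 0.87409

1 AUD × 0.97671 = 0.97671 SGD
0.97671 SGD ÷ 1.1174 = 0.874092 CAD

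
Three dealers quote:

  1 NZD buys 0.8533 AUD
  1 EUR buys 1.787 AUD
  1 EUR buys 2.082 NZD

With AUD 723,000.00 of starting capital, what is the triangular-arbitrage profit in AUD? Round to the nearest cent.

Profitable loop is AUD → NZD → EUR → AUD:
AUD 723,000.00 ÷ 0.8533 = NZD 847,298.72
NZD 847,298.72 ÷ 2.082 = EUR 406,963.84
EUR 406,963.84 × 1.787 = AUD 727,244.39
Profit = AUD 727,244.39 − AUD 723,000.00

Profit: AUD 4,244.39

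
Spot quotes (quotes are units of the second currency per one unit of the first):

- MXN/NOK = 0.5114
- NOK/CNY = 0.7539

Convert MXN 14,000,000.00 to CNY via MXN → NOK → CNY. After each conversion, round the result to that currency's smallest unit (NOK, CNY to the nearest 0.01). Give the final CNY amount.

MXN 14,000,000.00 × 0.5114 = NOK 7,159,600.00
NOK 7,159,600.00 × 0.7539 = CNY 5,397,622.44

CNY 5,397,622.44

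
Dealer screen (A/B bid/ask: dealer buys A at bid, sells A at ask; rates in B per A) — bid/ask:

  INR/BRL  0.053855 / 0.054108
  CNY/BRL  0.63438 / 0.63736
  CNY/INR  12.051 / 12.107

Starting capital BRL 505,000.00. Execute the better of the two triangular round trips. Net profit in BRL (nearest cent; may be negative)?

Net profit: BRL 9,227.96

Best loop BRL → CNY → INR → BRL:
BRL 505,000.00 ÷ 0.63736 (buy CNY at ask) = CNY 792,330.86
CNY 792,330.86 × 12.051 (sell CNY at bid) = INR 9,548,379.25
INR 9,548,379.25 × 0.053855 (sell INR at bid) = BRL 514,227.96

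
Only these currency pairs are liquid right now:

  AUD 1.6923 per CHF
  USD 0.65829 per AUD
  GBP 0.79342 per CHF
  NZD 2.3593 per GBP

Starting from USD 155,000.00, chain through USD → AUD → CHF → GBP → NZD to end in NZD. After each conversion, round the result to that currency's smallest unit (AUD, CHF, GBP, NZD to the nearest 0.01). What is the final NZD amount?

NZD 260,449.43

USD 155,000.00 ÷ 0.65829 = AUD 235,458.54
AUD 235,458.54 ÷ 1.6923 = CHF 139,135.22
CHF 139,135.22 × 0.79342 = GBP 110,392.67
GBP 110,392.67 × 2.3593 = NZD 260,449.43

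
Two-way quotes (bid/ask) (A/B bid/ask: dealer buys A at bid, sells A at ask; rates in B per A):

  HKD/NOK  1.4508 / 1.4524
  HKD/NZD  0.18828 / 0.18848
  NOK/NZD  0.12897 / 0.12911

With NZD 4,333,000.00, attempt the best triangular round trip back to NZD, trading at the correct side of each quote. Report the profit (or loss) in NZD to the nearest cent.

Net profit: NZD 17,575.98

Best loop NZD → NOK → HKD → NZD:
NZD 4,333,000.00 ÷ 0.12911 (buy NOK at ask) = NOK 33,560,529.78
NOK 33,560,529.78 ÷ 1.4524 (buy HKD at ask) = HKD 23,106,946.97
HKD 23,106,946.97 × 0.18828 (sell HKD at bid) = NZD 4,350,575.98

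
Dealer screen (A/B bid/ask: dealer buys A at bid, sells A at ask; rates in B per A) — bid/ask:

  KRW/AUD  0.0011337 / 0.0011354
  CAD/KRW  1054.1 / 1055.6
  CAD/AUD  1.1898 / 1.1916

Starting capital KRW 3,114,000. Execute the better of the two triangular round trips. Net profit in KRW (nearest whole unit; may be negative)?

Net profit: KRW 8,972

Best loop KRW → AUD → CAD → KRW:
KRW 3,114,000 × 0.0011337 (sell KRW at bid) = AUD 3,530.34
AUD 3,530.34 ÷ 1.1916 (buy CAD at ask) = CAD 2,962.69
CAD 2,962.69 × 1054.1 (sell CAD at bid) = KRW 3,122,972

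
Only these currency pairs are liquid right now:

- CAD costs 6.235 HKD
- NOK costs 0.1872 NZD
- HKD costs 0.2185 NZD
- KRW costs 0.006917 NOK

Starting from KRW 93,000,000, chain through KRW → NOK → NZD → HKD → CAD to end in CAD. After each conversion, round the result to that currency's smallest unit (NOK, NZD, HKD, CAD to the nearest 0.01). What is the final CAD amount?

KRW 93,000,000 × 0.006917 = NOK 643,281.00
NOK 643,281.00 × 0.1872 = NZD 120,422.20
NZD 120,422.20 ÷ 0.2185 = HKD 551,131.35
HKD 551,131.35 ÷ 6.235 = CAD 88,393.16

CAD 88,393.16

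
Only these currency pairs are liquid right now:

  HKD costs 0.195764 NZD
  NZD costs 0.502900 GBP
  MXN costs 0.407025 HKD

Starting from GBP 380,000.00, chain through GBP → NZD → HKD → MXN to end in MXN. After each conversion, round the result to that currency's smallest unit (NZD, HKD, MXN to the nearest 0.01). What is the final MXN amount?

GBP 380,000.00 ÷ 0.502900 = NZD 755,617.42
NZD 755,617.42 ÷ 0.195764 = HKD 3,859,838.48
HKD 3,859,838.48 ÷ 0.407025 = MXN 9,483,050.13

MXN 9,483,050.13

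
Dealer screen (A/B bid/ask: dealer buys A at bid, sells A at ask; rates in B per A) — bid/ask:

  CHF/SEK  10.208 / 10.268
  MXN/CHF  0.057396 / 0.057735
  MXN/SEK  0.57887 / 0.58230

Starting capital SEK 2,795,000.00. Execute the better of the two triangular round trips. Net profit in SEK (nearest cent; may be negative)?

Net profit: SEK 17,271.92

Best loop SEK → MXN → CHF → SEK:
SEK 2,795,000.00 ÷ 0.58230 (buy MXN at ask) = MXN 4,799,931.31
MXN 4,799,931.31 × 0.057396 (sell MXN at bid) = CHF 275,496.86
CHF 275,496.86 × 10.208 (sell CHF at bid) = SEK 2,812,271.92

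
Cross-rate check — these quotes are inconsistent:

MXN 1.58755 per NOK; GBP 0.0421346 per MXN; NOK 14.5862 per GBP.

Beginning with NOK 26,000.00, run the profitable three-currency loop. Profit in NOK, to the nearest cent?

Profitable loop is NOK → GBP → MXN → NOK:
NOK 26,000.00 ÷ 14.5862 = GBP 1,782.51
GBP 1,782.51 ÷ 0.0421346 = MXN 42,305.06
MXN 42,305.06 ÷ 1.58755 = NOK 26,648.02
Profit = NOK 26,648.02 − NOK 26,000.00

Profit: NOK 648.02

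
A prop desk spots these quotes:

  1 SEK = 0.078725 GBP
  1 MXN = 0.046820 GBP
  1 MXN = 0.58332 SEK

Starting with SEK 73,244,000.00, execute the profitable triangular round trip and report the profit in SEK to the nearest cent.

Profit: SEK 1,432,495.19

Profitable loop is SEK → MXN → GBP → SEK:
SEK 73,244,000.00 ÷ 0.58332 = MXN 125,564,012.89
MXN 125,564,012.89 × 0.046820 = GBP 5,878,907.08
GBP 5,878,907.08 ÷ 0.078725 = SEK 74,676,495.19
Profit = SEK 74,676,495.19 − SEK 73,244,000.00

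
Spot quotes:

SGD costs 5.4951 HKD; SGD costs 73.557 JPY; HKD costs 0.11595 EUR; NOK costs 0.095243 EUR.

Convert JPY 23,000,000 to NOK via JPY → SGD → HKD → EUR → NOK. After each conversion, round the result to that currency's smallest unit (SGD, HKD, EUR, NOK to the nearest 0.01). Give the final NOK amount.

NOK 2,091,785.33

JPY 23,000,000 ÷ 73.557 = SGD 312,682.68
SGD 312,682.68 × 5.4951 = HKD 1,718,222.59
HKD 1,718,222.59 × 0.11595 = EUR 199,227.91
EUR 199,227.91 ÷ 0.095243 = NOK 2,091,785.33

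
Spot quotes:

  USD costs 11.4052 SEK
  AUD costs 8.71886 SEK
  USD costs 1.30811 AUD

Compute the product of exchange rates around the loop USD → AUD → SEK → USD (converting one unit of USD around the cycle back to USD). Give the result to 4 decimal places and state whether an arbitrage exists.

1.0000 (no arbitrage)

Around USD → AUD → SEK → USD: 1 × 1.30811 × 8.71886 ÷ 11.4052 = 1.000002
Product ≈ 1 (deviation 0.000%, within rounding noise).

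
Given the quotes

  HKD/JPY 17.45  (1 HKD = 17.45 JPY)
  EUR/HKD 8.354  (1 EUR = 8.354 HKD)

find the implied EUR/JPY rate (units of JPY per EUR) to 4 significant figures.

EUR/JPY = 145.8

1 EUR × 8.354 = 8.354 HKD
8.354 HKD × 17.45 = 145.777 JPY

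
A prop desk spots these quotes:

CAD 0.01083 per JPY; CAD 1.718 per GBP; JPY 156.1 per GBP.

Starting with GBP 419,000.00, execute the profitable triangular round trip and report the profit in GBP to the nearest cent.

Profit: GBP 6,800.16

Profitable loop is GBP → CAD → JPY → GBP:
GBP 419,000.00 × 1.718 = CAD 719,842.00
CAD 719,842.00 ÷ 0.01083 = JPY 66,467,405
JPY 66,467,405 ÷ 156.1 = GBP 425,800.16
Profit = GBP 425,800.16 − GBP 419,000.00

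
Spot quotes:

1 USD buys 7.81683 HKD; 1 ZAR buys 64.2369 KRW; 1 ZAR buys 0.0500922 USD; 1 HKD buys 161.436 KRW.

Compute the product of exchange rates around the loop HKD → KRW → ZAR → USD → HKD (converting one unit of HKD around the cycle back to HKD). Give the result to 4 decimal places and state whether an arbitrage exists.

0.9840 (arbitrage exists)

Around HKD → KRW → ZAR → USD → HKD: 1 × 161.436 ÷ 64.2369 × 0.0500922 × 7.81683 = 0.984049
Product < 1; profitable direction is HKD → USD → ZAR → KRW → HKD.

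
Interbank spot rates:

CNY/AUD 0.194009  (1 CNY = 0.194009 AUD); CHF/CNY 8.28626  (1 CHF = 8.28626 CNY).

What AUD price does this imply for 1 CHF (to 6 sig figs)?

CHF/AUD = 1.60761

1 CHF × 8.28626 = 8.28626 CNY
8.28626 CNY × 0.194009 = 1.60761 AUD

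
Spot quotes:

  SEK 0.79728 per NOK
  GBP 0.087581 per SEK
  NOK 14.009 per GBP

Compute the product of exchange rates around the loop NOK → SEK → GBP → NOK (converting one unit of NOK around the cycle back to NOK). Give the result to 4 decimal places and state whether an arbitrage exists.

Around NOK → SEK → GBP → NOK: 1 × 0.79728 × 0.087581 × 14.009 = 0.978201
Product < 1; profitable direction is NOK → GBP → SEK → NOK.

0.9782 (arbitrage exists)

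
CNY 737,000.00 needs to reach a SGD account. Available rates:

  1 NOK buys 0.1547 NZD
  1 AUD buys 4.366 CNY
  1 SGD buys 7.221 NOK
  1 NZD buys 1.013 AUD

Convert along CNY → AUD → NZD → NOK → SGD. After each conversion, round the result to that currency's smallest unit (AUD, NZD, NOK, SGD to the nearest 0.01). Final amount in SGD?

CNY 737,000.00 ÷ 4.366 = AUD 168,804.40
AUD 168,804.40 ÷ 1.013 = NZD 166,638.10
NZD 166,638.10 ÷ 0.1547 = NOK 1,077,169.36
NOK 1,077,169.36 ÷ 7.221 = SGD 149,171.77

SGD 149,171.77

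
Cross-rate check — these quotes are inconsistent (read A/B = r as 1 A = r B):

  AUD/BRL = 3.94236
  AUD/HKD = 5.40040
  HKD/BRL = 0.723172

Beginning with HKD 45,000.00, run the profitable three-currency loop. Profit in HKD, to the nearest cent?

Profitable loop is HKD → AUD → BRL → HKD:
HKD 45,000.00 ÷ 5.40040 = AUD 8,332.72
AUD 8,332.72 × 3.94236 = BRL 32,850.57
BRL 32,850.57 ÷ 0.723172 = HKD 45,425.66
Profit = HKD 45,425.66 − HKD 45,000.00

Profit: HKD 425.66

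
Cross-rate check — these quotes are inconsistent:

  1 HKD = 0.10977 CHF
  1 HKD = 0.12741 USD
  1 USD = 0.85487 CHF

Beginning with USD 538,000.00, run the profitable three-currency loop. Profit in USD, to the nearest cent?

Profitable loop is USD → HKD → CHF → USD:
USD 538,000.00 ÷ 0.12741 = HKD 4,222,588.49
HKD 4,222,588.49 × 0.10977 = CHF 463,513.54
CHF 463,513.54 ÷ 0.85487 = USD 542,203.54
Profit = USD 542,203.54 − USD 538,000.00

Profit: USD 4,203.54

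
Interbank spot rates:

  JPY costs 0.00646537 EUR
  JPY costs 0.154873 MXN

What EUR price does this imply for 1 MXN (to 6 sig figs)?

1 MXN ÷ 0.154873 = 6.4569 JPY
6.4569 JPY × 0.00646537 = 0.0417463 EUR

MXN/EUR = 0.0417463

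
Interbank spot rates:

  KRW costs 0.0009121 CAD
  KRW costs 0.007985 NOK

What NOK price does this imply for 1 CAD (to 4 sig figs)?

1 CAD ÷ 0.0009121 = 1096.37 KRW
1096.37 KRW × 0.007985 = 8.75452 NOK

CAD/NOK = 8.755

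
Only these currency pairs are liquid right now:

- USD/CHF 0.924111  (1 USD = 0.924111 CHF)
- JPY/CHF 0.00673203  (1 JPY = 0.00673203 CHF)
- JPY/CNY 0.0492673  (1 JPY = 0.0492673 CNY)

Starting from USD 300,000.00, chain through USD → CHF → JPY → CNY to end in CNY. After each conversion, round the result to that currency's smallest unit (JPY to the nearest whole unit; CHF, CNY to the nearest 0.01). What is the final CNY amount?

USD 300,000.00 × 0.924111 = CHF 277,233.30
CHF 277,233.30 ÷ 0.00673203 = JPY 41,181,234
JPY 41,181,234 × 0.0492673 = CNY 2,028,888.21

CNY 2,028,888.21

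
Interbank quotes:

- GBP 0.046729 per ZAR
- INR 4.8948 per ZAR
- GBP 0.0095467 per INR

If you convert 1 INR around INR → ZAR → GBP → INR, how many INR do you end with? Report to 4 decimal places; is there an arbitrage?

1.0000 (no arbitrage)

Around INR → ZAR → GBP → INR: 1 ÷ 4.8948 × 0.046729 ÷ 0.0095467 = 0.999996
Product ≈ 1 (deviation 0.000%, within rounding noise).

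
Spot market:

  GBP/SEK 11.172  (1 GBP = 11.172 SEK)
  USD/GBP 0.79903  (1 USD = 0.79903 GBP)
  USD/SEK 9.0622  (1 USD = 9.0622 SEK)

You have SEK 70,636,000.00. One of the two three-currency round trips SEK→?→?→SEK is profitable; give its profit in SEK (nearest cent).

Profit: SEK 1,071,689.31

Profitable loop is SEK → GBP → USD → SEK:
SEK 70,636,000.00 ÷ 11.172 = GBP 6,322,592.19
GBP 6,322,592.19 ÷ 0.79903 = USD 7,912,834.56
USD 7,912,834.56 × 9.0622 = SEK 71,707,689.31
Profit = SEK 71,707,689.31 − SEK 70,636,000.00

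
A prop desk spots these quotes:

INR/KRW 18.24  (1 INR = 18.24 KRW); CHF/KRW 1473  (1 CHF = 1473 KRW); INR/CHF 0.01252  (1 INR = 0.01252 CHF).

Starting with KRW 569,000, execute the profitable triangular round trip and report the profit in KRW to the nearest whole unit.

Profitable loop is KRW → INR → CHF → KRW:
KRW 569,000 ÷ 18.24 = INR 31,195.18
INR 31,195.18 × 0.01252 = CHF 390.56
CHF 390.56 × 1473 = KRW 575,300
Profit = KRW 575,300 − KRW 569,000

Profit: KRW 6,300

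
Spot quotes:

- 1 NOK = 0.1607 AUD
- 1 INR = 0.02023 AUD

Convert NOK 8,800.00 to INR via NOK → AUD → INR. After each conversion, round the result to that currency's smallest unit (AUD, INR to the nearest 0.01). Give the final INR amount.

INR 69,904.10

NOK 8,800.00 × 0.1607 = AUD 1,414.16
AUD 1,414.16 ÷ 0.02023 = INR 69,904.10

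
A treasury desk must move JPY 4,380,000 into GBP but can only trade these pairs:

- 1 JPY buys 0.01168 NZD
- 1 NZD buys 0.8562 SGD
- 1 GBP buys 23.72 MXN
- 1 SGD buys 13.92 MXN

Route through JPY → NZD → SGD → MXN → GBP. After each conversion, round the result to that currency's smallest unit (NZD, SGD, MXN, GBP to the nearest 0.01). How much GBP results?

GBP 25,704.95

JPY 4,380,000 × 0.01168 = NZD 51,158.40
NZD 51,158.40 × 0.8562 = SGD 43,801.82
SGD 43,801.82 × 13.92 = MXN 609,721.33
MXN 609,721.33 ÷ 23.72 = GBP 25,704.95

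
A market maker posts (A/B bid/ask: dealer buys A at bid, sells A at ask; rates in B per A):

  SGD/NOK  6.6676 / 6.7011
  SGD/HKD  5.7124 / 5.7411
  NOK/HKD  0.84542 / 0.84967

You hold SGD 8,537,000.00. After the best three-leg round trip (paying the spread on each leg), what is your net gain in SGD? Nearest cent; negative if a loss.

Net profit: SGD 28,002.78

Best loop SGD → HKD → NOK → SGD:
SGD 8,537,000.00 × 5.7124 (sell SGD at bid) = HKD 48,766,758.80
HKD 48,766,758.80 ÷ 0.84967 (buy NOK at ask) = NOK 57,394,940.15
NOK 57,394,940.15 ÷ 6.7011 (buy SGD at ask) = SGD 8,565,002.78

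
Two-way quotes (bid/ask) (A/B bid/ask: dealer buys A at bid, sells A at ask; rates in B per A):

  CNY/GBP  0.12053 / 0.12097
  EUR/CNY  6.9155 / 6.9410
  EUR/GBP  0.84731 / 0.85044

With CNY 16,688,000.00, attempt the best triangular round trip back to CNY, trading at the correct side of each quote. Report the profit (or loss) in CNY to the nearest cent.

Net profit: CNY 152,186.55

Best loop CNY → EUR → GBP → CNY:
CNY 16,688,000.00 ÷ 6.9410 (buy EUR at ask) = EUR 2,404,264.52
EUR 2,404,264.52 × 0.84731 (sell EUR at bid) = GBP 2,037,157.37
GBP 2,037,157.37 ÷ 0.12097 (buy CNY at ask) = CNY 16,840,186.55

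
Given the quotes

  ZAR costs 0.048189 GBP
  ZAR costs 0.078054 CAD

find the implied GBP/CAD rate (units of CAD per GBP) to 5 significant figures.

1 GBP ÷ 0.048189 = 20.7516 ZAR
20.7516 ZAR × 0.078054 = 1.61975 CAD

GBP/CAD = 1.6197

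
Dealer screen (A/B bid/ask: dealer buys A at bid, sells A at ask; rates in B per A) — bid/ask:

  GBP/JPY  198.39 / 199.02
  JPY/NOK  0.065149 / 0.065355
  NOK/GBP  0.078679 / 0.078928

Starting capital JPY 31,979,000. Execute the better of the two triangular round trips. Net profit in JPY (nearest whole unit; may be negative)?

Best loop JPY → NOK → GBP → JPY:
JPY 31,979,000 × 0.065149 (sell JPY at bid) = NOK 2,083,399.87
NOK 2,083,399.87 × 0.078679 (sell NOK at bid) = GBP 163,919.82
GBP 163,919.82 × 198.39 (sell GBP at bid) = JPY 32,520,053

Net profit: JPY 541,053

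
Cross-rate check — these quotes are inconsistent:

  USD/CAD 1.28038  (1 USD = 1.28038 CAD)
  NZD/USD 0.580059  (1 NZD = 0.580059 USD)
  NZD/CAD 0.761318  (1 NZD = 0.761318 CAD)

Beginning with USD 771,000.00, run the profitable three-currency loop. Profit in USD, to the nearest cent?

Profitable loop is USD → NZD → CAD → USD:
USD 771,000.00 ÷ 0.580059 = NZD 1,329,175.14
NZD 1,329,175.14 × 0.761318 = CAD 1,011,924.96
CAD 1,011,924.96 ÷ 1.28038 = USD 790,331.74
Profit = USD 790,331.74 − USD 771,000.00

Profit: USD 19,331.74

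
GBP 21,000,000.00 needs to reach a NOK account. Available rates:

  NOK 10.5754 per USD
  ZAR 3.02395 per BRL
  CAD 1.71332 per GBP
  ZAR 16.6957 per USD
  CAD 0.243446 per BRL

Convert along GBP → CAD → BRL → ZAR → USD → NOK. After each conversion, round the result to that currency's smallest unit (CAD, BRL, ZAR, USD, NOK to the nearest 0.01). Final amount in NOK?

NOK 283,088,294.89

GBP 21,000,000.00 × 1.71332 = CAD 35,979,720.00
CAD 35,979,720.00 ÷ 0.243446 = BRL 147,793,432.63
BRL 147,793,432.63 × 3.02395 = ZAR 446,919,950.60
ZAR 446,919,950.60 ÷ 16.6957 = USD 26,768,566.19
USD 26,768,566.19 × 10.5754 = NOK 283,088,294.89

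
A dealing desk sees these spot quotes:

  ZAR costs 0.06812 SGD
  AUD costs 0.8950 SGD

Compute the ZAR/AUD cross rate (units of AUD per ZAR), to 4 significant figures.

1 ZAR × 0.06812 = 0.06812 SGD
0.06812 SGD ÷ 0.8950 = 0.0761117 AUD

ZAR/AUD = 0.07611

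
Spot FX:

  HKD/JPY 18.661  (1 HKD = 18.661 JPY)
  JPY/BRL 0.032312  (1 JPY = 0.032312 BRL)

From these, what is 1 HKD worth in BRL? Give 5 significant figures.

1 HKD × 18.661 = 18.661 JPY
18.661 JPY × 0.032312 = 0.602974 BRL

HKD/BRL = 0.60297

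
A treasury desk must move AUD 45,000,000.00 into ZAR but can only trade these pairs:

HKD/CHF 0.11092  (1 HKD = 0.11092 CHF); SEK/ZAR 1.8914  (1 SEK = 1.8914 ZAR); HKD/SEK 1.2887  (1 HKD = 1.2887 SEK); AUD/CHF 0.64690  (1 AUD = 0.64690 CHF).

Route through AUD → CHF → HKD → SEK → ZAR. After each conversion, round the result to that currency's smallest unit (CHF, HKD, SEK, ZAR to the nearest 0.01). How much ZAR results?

ZAR 639,698,035.82

AUD 45,000,000.00 × 0.64690 = CHF 29,110,500.00
CHF 29,110,500.00 ÷ 0.11092 = HKD 262,445,906.96
HKD 262,445,906.96 × 1.2887 = SEK 338,214,040.30
SEK 338,214,040.30 × 1.8914 = ZAR 639,698,035.82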